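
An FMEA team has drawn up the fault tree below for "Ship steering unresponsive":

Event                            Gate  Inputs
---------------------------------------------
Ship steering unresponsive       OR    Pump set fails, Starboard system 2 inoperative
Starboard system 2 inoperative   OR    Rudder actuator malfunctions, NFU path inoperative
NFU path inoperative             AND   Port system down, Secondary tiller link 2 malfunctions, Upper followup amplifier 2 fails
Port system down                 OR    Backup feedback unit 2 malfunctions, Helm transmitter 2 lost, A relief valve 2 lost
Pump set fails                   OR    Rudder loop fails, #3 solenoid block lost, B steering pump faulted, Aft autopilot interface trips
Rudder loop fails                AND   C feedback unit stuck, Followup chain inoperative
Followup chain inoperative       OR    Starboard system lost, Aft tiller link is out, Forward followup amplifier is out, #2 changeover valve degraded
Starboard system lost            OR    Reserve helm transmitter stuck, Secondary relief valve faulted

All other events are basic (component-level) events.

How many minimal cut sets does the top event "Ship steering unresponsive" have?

12

Starboard system lost [OR]: union of children's cut sets → 2 cut set(s).
Followup chain inoperative [OR]: union of children's cut sets → 5 cut set(s).
Rudder loop fails [AND]: one cut set from each child combined → 1 × 5 = 5 cut set(s).
Pump set fails [OR]: union of children's cut sets → 8 cut set(s).
Port system down [OR]: union of children's cut sets → 3 cut set(s).
NFU path inoperative [AND]: one cut set from each child combined → 3 × 1 × 1 = 3 cut set(s).
Starboard system 2 inoperative [OR]: union of children's cut sets → 4 cut set(s).
Ship steering unresponsive [OR]: union of children's cut sets → 12 cut set(s).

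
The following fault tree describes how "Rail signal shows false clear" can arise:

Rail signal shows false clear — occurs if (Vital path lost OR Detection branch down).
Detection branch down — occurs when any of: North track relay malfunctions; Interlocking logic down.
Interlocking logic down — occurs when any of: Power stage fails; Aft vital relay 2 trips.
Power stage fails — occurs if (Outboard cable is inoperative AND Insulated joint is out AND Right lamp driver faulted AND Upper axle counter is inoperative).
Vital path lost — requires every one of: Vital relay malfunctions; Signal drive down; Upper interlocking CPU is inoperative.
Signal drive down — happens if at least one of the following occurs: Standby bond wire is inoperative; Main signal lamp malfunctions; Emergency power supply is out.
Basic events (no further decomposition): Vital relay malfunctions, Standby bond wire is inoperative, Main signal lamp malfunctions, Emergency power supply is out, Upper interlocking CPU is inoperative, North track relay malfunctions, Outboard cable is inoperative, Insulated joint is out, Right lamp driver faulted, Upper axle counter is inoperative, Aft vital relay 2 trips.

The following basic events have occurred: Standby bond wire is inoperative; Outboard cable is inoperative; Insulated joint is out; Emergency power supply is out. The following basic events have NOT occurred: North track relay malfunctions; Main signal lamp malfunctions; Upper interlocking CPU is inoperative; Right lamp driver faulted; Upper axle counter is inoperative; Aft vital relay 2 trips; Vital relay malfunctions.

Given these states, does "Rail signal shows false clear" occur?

Signal drive down [OR]: Standby bond wire is inoperative=occurs, Main signal lamp malfunctions=not, Emergency power supply is out=occurs → at least one input occurs → occurs.
Vital path lost [AND]: Vital relay malfunctions=not, Signal drive down=occurs, Upper interlocking CPU is inoperative=not → not all inputs occur → does not occur.
Power stage fails [AND]: Outboard cable is inoperative=occurs, Insulated joint is out=occurs, Right lamp driver faulted=not, Upper axle counter is inoperative=not → not all inputs occur → does not occur.
Interlocking logic down [OR]: Power stage fails=not, Aft vital relay 2 trips=not → no input occurs → does not occur.
Detection branch down [OR]: North track relay malfunctions=not, Interlocking logic down=not → no input occurs → does not occur.
Rail signal shows false clear [OR]: Vital path lost=not, Detection branch down=not → no input occurs → does not occur.

No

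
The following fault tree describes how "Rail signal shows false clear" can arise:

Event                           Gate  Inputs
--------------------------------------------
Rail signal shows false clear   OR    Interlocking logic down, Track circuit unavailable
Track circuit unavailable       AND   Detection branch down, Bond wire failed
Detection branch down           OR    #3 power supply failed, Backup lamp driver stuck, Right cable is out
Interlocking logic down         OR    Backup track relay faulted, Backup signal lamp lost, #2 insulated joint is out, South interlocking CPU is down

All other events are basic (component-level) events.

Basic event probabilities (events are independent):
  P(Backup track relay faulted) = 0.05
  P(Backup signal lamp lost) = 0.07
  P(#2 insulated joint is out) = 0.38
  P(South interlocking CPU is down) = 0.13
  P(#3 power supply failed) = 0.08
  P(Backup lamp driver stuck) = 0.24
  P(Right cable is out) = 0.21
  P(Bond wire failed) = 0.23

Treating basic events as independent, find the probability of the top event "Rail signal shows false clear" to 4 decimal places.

P(Interlocking logic down) [OR] = 1 − (1−0.05) × (1−0.07) × (1−0.38) × (1−0.13) = 0.523440
P(Detection branch down) [OR] = 1 − (1−0.08) × (1−0.24) × (1−0.21) = 0.447632
P(Track circuit unavailable) [AND] = 0.447632 × 0.23 = 0.102955
P(Rail signal shows false clear) [OR] = 1 − (1−0.523440) × (1−0.102955) = 0.572504
Rounded to 4 decimal places: P(Rail signal shows false clear) ≈ 0.5725.

0.5725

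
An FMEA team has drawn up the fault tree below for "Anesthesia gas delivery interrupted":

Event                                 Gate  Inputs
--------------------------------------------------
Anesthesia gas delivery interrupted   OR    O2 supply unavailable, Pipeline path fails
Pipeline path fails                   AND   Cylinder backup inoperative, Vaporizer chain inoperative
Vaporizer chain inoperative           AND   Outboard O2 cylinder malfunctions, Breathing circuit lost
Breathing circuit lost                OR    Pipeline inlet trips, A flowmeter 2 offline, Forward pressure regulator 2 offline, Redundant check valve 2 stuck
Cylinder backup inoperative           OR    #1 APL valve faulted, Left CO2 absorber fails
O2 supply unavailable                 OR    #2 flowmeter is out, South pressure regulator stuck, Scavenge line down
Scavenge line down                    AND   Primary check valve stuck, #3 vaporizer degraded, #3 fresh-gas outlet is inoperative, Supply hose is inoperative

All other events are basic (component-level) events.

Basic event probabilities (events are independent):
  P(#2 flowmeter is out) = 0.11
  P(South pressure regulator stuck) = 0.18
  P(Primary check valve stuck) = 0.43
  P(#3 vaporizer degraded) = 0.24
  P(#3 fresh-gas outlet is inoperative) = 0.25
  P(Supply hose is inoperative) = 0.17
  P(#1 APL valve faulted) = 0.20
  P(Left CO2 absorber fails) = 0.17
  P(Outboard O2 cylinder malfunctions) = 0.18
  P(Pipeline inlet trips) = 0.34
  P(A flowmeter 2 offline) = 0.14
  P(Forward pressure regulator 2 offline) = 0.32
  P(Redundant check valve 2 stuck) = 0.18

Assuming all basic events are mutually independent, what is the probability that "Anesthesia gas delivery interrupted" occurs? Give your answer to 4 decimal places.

P(Scavenge line down) [AND] = 0.43 × 0.24 × 0.25 × 0.17 = 0.004386
P(O2 supply unavailable) [OR] = 1 − (1−0.11) × (1−0.18) × (1−0.004386) = 0.273401
P(Cylinder backup inoperative) [OR] = 1 − (1−0.20) × (1−0.17) = 0.336000
P(Breathing circuit lost) [OR] = 1 − (1−0.34) × (1−0.14) × (1−0.32) × (1−0.18) = 0.683506
P(Vaporizer chain inoperative) [AND] = 0.18 × 0.683506 = 0.123031
P(Pipeline path fails) [AND] = 0.336000 × 0.123031 = 0.041338
P(Anesthesia gas delivery interrupted) [OR] = 1 − (1−0.273401) × (1−0.041338) = 0.303437
Rounded to 4 decimal places: P(Anesthesia gas delivery interrupted) ≈ 0.3034.

0.3034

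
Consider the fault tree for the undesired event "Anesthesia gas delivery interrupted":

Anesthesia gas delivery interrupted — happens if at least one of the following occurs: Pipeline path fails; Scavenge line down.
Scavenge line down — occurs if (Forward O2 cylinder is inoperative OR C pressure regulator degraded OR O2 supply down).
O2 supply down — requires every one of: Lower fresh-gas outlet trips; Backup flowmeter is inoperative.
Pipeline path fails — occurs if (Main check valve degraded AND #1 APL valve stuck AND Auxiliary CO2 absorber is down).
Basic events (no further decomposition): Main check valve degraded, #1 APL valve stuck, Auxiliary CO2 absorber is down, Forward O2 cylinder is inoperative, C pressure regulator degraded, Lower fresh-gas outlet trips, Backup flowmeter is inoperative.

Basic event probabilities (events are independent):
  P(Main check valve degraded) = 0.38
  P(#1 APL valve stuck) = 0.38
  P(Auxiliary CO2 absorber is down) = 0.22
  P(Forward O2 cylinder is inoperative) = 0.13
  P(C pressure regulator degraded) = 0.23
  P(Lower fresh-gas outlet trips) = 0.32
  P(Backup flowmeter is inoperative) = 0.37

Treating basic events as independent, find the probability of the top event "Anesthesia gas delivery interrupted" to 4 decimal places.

0.4282

P(Pipeline path fails) [AND] = 0.38 × 0.38 × 0.22 = 0.031768
P(O2 supply down) [AND] = 0.32 × 0.37 = 0.118400
P(Scavenge line down) [OR] = 1 − (1−0.13) × (1−0.23) × (1−0.118400) = 0.409416
P(Anesthesia gas delivery interrupted) [OR] = 1 − (1−0.031768) × (1−0.409416) = 0.428178
Rounded to 4 decimal places: P(Anesthesia gas delivery interrupted) ≈ 0.4282.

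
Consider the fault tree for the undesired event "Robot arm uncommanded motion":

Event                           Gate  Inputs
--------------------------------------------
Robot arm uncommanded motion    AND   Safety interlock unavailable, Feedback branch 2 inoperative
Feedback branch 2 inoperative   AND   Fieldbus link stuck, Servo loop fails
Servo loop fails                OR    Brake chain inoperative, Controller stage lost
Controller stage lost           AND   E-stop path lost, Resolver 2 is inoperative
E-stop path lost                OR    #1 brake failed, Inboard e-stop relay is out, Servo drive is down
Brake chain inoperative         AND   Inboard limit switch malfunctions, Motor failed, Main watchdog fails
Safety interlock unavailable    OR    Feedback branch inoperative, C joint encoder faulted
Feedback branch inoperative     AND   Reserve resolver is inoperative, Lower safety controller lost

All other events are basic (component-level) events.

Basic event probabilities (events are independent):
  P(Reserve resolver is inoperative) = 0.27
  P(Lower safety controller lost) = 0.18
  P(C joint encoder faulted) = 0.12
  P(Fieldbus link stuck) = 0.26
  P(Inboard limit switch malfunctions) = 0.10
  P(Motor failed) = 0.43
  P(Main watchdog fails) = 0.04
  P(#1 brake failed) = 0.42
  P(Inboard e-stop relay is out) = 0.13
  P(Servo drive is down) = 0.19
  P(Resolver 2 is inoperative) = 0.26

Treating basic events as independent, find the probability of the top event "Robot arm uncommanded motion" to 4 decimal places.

0.0066

P(Feedback branch inoperative) [AND] = 0.27 × 0.18 = 0.048600
P(Safety interlock unavailable) [OR] = 1 − (1−0.048600) × (1−0.12) = 0.162768
P(Brake chain inoperative) [AND] = 0.10 × 0.43 × 0.04 = 0.001720
P(E-stop path lost) [OR] = 1 − (1−0.42) × (1−0.13) × (1−0.19) = 0.591274
P(Controller stage lost) [AND] = 0.591274 × 0.26 = 0.153731
P(Servo loop fails) [OR] = 1 − (1−0.001720) × (1−0.153731) = 0.155187
P(Feedback branch 2 inoperative) [AND] = 0.26 × 0.155187 = 0.040349
P(Robot arm uncommanded motion) [AND] = 0.162768 × 0.040349 = 0.006568
Rounded to 4 decimal places: P(Robot arm uncommanded motion) ≈ 0.0066.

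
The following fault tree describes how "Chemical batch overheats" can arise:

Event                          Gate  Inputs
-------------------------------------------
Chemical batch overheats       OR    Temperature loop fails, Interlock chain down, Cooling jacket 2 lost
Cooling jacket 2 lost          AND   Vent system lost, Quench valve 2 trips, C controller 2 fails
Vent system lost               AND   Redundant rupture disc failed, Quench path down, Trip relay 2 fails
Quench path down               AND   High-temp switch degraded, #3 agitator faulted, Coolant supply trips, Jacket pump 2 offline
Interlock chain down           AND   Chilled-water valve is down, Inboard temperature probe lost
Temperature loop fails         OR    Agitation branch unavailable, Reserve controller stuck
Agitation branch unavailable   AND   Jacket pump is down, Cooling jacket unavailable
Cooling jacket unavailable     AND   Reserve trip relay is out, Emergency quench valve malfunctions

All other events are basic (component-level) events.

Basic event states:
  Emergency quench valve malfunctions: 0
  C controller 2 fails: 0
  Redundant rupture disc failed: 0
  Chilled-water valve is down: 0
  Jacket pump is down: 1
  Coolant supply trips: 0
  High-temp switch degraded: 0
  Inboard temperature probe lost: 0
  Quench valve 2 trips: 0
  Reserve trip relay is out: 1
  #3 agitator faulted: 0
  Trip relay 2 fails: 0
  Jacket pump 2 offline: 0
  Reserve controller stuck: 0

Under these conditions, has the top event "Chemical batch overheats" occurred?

Cooling jacket unavailable [AND]: Reserve trip relay is out=occurs, Emergency quench valve malfunctions=not → not all inputs occur → does not occur.
Agitation branch unavailable [AND]: Jacket pump is down=occurs, Cooling jacket unavailable=not → not all inputs occur → does not occur.
Temperature loop fails [OR]: Agitation branch unavailable=not, Reserve controller stuck=not → no input occurs → does not occur.
Interlock chain down [AND]: Chilled-water valve is down=not, Inboard temperature probe lost=not → not all inputs occur → does not occur.
Quench path down [AND]: High-temp switch degraded=not, #3 agitator faulted=not, Coolant supply trips=not, Jacket pump 2 offline=not → not all inputs occur → does not occur.
Vent system lost [AND]: Redundant rupture disc failed=not, Quench path down=not, Trip relay 2 fails=not → not all inputs occur → does not occur.
Cooling jacket 2 lost [AND]: Vent system lost=not, Quench valve 2 trips=not, C controller 2 fails=not → not all inputs occur → does not occur.
Chemical batch overheats [OR]: Temperature loop fails=not, Interlock chain down=not, Cooling jacket 2 lost=not → no input occurs → does not occur.

No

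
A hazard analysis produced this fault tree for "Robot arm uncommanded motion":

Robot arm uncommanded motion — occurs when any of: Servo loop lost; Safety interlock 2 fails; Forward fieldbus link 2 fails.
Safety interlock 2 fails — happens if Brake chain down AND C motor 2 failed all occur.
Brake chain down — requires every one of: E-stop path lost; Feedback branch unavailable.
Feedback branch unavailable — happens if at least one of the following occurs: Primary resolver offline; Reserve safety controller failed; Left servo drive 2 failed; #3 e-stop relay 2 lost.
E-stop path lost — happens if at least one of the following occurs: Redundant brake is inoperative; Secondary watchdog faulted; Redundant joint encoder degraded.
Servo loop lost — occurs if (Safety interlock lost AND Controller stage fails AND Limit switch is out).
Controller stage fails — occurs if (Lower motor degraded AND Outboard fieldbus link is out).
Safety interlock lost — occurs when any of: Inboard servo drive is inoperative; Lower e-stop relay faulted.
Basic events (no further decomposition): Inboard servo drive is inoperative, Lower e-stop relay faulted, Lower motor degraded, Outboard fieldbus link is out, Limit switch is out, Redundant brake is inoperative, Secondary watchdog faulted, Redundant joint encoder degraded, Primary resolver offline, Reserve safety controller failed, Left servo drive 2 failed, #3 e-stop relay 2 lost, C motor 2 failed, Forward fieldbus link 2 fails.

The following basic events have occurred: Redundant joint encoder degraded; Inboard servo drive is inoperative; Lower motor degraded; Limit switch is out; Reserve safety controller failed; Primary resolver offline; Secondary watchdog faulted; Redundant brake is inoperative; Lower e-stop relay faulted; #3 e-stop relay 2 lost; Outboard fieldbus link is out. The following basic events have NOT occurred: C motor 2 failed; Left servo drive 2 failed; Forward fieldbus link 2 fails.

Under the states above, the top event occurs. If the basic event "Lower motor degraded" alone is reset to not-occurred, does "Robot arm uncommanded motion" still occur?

Counterfactual: set "Lower motor degraded" to not occurred.
Safety interlock lost [OR]: Inboard servo drive is inoperative=occurs, Lower e-stop relay faulted=occurs → at least one input occurs → occurs.
Controller stage fails [AND]: Lower motor degraded=not, Outboard fieldbus link is out=occurs → not all inputs occur → does not occur.
Servo loop lost [AND]: Safety interlock lost=occurs, Controller stage fails=not, Limit switch is out=occurs → not all inputs occur → does not occur.
E-stop path lost [OR]: Redundant brake is inoperative=occurs, Secondary watchdog faulted=occurs, Redundant joint encoder degraded=occurs → at least one input occurs → occurs.
Feedback branch unavailable [OR]: Primary resolver offline=occurs, Reserve safety controller failed=occurs, Left servo drive 2 failed=not, #3 e-stop relay 2 lost=occurs → at least one input occurs → occurs.
Brake chain down [AND]: E-stop path lost=occurs, Feedback branch unavailable=occurs → all inputs occur → occurs.
Safety interlock 2 fails [AND]: Brake chain down=occurs, C motor 2 failed=not → not all inputs occur → does not occur.
Robot arm uncommanded motion [OR]: Servo loop lost=not, Safety interlock 2 fails=not, Forward fieldbus link 2 fails=not → no input occurs → does not occur.

No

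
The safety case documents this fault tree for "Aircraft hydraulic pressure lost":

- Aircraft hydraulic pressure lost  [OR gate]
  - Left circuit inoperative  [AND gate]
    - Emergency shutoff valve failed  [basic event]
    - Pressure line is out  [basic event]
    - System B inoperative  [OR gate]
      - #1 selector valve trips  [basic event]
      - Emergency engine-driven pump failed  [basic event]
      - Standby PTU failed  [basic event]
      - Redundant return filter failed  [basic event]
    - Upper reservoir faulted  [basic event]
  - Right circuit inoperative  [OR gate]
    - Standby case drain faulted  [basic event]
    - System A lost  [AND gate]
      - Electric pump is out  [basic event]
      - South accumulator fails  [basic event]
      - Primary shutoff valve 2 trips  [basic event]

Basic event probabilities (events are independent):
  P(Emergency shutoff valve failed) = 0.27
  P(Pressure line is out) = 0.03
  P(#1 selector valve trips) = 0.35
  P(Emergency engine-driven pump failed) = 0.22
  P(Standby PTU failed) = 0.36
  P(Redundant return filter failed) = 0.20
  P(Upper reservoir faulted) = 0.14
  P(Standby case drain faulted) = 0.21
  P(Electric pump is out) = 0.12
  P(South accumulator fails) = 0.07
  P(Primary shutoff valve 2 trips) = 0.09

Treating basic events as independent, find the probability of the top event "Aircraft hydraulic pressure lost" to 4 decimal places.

0.2113

P(System B inoperative) [OR] = 1 − (1−0.35) × (1−0.22) × (1−0.36) × (1−0.20) = 0.740416
P(Left circuit inoperative) [AND] = 0.27 × 0.03 × 0.740416 × 0.14 = 0.000840
P(System A lost) [AND] = 0.12 × 0.07 × 0.09 = 0.000756
P(Right circuit inoperative) [OR] = 1 − (1−0.21) × (1−0.000756) = 0.210597
P(Aircraft hydraulic pressure lost) [OR] = 1 − (1−0.000840) × (1−0.210597) = 0.211260
Rounded to 4 decimal places: P(Aircraft hydraulic pressure lost) ≈ 0.2113.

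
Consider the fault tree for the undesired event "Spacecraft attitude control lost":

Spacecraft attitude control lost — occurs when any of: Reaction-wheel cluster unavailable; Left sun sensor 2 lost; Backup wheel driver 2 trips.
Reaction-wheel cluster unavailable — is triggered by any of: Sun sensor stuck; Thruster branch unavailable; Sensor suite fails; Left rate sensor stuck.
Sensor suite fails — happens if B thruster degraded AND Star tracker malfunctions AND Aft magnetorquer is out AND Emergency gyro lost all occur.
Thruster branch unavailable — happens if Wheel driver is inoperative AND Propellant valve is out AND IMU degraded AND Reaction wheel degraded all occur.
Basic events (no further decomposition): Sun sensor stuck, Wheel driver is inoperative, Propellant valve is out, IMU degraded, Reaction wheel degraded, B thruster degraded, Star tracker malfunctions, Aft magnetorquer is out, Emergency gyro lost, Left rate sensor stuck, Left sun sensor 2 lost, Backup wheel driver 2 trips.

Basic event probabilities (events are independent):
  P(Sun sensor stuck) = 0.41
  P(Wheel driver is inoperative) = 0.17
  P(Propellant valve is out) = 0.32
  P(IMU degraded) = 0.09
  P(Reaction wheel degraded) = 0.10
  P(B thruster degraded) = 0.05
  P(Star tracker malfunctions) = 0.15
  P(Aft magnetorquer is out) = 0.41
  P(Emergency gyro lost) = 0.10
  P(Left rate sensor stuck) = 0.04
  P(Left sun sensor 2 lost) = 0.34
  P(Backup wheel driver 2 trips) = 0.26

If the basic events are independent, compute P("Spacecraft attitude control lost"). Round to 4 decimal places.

0.7236

P(Thruster branch unavailable) [AND] = 0.17 × 0.32 × 0.09 × 0.10 = 0.000490
P(Sensor suite fails) [AND] = 0.05 × 0.15 × 0.41 × 0.10 = 0.000308
P(Reaction-wheel cluster unavailable) [OR] = 1 − (1−0.41) × (1−0.000490) × (1−0.000308) × (1−0.04) = 0.434052
P(Spacecraft attitude control lost) [OR] = 1 − (1−0.434052) × (1−0.34) × (1−0.26) = 0.723591
Rounded to 4 decimal places: P(Spacecraft attitude control lost) ≈ 0.7236.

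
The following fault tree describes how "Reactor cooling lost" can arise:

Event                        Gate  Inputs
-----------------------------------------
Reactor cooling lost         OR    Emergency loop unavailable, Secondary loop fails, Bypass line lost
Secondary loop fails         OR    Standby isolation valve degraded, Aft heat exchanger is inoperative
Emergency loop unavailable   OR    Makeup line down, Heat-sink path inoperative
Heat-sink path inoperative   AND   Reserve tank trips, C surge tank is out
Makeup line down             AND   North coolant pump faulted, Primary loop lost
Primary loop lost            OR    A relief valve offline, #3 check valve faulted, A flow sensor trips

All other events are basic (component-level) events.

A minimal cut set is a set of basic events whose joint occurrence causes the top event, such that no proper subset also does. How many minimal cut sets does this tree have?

7

Primary loop lost [OR]: union of children's cut sets → 3 cut set(s).
Makeup line down [AND]: one cut set from each child combined → 1 × 3 = 3 cut set(s).
Heat-sink path inoperative [AND]: one cut set from each child combined → 1 × 1 = 1 cut set(s).
Emergency loop unavailable [OR]: union of children's cut sets → 4 cut set(s).
Secondary loop fails [OR]: union of children's cut sets → 2 cut set(s).
Reactor cooling lost [OR]: union of children's cut sets → 7 cut set(s).
Minimal cut sets: {A relief valve offline, North coolant pump faulted}; {#3 check valve faulted, North coolant pump faulted}; {A flow sensor trips, North coolant pump faulted}; {C surge tank is out, Reserve tank trips}; {Standby isolation valve degraded}; {Aft heat exchanger is inoperative}; {Bypass line lost}.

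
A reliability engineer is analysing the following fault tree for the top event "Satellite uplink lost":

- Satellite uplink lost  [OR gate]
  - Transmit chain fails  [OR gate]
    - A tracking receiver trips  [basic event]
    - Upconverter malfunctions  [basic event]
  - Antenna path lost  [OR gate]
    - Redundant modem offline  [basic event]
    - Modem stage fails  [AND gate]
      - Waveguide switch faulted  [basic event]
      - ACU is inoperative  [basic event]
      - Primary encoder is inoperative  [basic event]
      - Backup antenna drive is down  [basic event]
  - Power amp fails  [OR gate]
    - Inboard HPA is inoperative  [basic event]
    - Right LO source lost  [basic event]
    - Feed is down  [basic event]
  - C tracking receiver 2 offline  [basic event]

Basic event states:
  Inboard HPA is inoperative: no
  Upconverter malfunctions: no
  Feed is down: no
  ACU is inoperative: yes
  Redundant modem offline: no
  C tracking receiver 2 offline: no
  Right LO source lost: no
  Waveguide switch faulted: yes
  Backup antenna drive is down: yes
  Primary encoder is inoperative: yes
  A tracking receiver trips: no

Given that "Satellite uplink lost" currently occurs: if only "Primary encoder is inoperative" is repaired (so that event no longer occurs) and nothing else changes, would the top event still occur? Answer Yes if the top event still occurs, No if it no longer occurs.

Counterfactual: set "Primary encoder is inoperative" to not occurred.
Transmit chain fails [OR]: A tracking receiver trips=not, Upconverter malfunctions=not → no input occurs → does not occur.
Modem stage fails [AND]: Waveguide switch faulted=occurs, ACU is inoperative=occurs, Primary encoder is inoperative=not, Backup antenna drive is down=occurs → not all inputs occur → does not occur.
Antenna path lost [OR]: Redundant modem offline=not, Modem stage fails=not → no input occurs → does not occur.
Power amp fails [OR]: Inboard HPA is inoperative=not, Right LO source lost=not, Feed is down=not → no input occurs → does not occur.
Satellite uplink lost [OR]: Transmit chain fails=not, Antenna path lost=not, Power amp fails=not, C tracking receiver 2 offline=not → no input occurs → does not occur.

No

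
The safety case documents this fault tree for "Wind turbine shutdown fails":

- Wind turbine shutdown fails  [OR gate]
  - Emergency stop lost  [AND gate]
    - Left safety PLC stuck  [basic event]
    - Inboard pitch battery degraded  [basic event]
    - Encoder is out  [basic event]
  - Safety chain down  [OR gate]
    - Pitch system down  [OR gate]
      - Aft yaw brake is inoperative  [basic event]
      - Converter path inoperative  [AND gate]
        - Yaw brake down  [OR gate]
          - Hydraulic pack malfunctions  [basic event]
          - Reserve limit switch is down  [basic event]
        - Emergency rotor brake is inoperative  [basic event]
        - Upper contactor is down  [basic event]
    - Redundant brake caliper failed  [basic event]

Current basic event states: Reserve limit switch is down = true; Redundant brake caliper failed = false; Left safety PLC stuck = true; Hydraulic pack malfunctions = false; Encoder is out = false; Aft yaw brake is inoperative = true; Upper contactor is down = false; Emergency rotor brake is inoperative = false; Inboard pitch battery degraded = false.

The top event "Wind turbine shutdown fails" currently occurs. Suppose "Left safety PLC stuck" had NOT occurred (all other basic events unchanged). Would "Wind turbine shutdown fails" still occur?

Counterfactual: set "Left safety PLC stuck" to not occurred.
Emergency stop lost [AND]: Left safety PLC stuck=not, Inboard pitch battery degraded=not, Encoder is out=not → not all inputs occur → does not occur.
Yaw brake down [OR]: Hydraulic pack malfunctions=not, Reserve limit switch is down=occurs → at least one input occurs → occurs.
Converter path inoperative [AND]: Yaw brake down=occurs, Emergency rotor brake is inoperative=not, Upper contactor is down=not → not all inputs occur → does not occur.
Pitch system down [OR]: Aft yaw brake is inoperative=occurs, Converter path inoperative=not → at least one input occurs → occurs.
Safety chain down [OR]: Pitch system down=occurs, Redundant brake caliper failed=not → at least one input occurs → occurs.
Wind turbine shutdown fails [OR]: Emergency stop lost=not, Safety chain down=occurs → at least one input occurs → occurs.

Yes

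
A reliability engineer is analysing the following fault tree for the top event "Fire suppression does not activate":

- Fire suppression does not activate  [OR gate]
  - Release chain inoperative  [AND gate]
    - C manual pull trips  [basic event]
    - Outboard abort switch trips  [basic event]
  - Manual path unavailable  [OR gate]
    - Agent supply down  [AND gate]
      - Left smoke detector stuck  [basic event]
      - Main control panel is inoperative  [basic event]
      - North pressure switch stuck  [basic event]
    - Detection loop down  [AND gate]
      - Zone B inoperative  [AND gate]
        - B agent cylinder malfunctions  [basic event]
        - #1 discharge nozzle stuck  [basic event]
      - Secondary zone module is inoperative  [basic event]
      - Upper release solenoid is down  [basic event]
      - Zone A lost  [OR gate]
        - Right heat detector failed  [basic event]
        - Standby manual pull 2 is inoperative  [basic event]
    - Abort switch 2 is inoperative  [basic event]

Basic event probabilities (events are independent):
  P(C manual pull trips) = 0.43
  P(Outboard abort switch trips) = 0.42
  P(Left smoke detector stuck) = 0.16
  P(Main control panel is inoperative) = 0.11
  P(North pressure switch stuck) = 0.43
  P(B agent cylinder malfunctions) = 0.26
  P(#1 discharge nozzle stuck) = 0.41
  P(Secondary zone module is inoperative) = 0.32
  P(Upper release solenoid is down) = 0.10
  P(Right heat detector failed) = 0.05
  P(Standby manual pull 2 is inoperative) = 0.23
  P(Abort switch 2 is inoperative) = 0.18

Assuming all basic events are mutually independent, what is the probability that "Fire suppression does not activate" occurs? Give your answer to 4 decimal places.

P(Release chain inoperative) [AND] = 0.43 × 0.42 = 0.180600
P(Agent supply down) [AND] = 0.16 × 0.11 × 0.43 = 0.007568
P(Zone B inoperative) [AND] = 0.26 × 0.41 = 0.106600
P(Zone A lost) [OR] = 1 − (1−0.05) × (1−0.23) = 0.268500
P(Detection loop down) [AND] = 0.106600 × 0.32 × 0.10 × 0.268500 = 0.000916
P(Manual path unavailable) [OR] = 1 − (1−0.007568) × (1−0.000916) × (1−0.18) = 0.186951
P(Fire suppression does not activate) [OR] = 1 − (1−0.180600) × (1−0.186951) = 0.333788
Rounded to 4 decimal places: P(Fire suppression does not activate) ≈ 0.3338.

0.3338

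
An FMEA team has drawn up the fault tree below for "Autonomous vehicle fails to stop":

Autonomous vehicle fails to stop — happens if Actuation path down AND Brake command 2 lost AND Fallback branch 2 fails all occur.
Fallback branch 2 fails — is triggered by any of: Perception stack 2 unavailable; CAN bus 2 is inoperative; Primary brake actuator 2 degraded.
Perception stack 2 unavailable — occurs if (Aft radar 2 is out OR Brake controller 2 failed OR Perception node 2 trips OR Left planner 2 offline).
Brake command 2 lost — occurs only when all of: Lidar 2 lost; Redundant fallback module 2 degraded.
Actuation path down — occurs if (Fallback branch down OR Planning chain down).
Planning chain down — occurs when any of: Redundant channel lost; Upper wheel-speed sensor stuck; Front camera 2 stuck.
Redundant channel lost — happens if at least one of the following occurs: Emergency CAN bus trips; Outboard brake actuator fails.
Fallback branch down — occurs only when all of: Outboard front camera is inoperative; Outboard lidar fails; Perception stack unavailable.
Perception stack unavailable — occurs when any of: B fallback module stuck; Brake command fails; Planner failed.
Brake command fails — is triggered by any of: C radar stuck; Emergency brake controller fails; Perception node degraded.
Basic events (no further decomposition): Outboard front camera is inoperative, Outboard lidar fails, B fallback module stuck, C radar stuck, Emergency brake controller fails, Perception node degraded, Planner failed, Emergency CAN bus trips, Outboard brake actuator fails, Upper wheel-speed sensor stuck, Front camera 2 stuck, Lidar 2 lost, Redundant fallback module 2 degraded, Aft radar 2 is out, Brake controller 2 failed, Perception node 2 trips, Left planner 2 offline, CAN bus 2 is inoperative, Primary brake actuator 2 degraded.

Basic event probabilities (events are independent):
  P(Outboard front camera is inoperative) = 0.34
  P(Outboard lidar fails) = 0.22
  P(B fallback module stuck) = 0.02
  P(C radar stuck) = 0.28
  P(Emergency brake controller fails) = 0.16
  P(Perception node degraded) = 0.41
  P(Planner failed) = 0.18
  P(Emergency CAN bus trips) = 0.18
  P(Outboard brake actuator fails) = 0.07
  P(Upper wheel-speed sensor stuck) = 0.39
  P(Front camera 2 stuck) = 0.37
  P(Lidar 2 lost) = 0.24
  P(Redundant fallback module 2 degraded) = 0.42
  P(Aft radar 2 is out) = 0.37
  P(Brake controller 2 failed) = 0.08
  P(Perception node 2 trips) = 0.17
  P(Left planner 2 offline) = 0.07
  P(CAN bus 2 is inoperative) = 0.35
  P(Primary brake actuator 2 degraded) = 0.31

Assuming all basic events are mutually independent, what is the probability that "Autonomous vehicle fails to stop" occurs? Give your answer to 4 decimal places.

P(Brake command fails) [OR] = 1 − (1−0.28) × (1−0.16) × (1−0.41) = 0.643168
P(Perception stack unavailable) [OR] = 1 − (1−0.02) × (1−0.643168) × (1−0.18) = 0.713250
P(Fallback branch down) [AND] = 0.34 × 0.22 × 0.713250 = 0.053351
P(Redundant channel lost) [OR] = 1 − (1−0.18) × (1−0.07) = 0.237400
P(Planning chain down) [OR] = 1 − (1−0.237400) × (1−0.39) × (1−0.37) = 0.706933
P(Actuation path down) [OR] = 1 − (1−0.053351) × (1−0.706933) = 0.722568
P(Brake command 2 lost) [AND] = 0.24 × 0.42 = 0.100800
P(Perception stack 2 unavailable) [OR] = 1 − (1−0.37) × (1−0.08) × (1−0.17) × (1−0.07) = 0.552607
P(Fallback branch 2 fails) [OR] = 1 − (1−0.552607) × (1−0.35) × (1−0.31) = 0.799344
P(Autonomous vehicle fails to stop) [AND] = 0.722568 × 0.100800 × 0.799344 = 0.058220
Rounded to 4 decimal places: P(Autonomous vehicle fails to stop) ≈ 0.0582.

0.0582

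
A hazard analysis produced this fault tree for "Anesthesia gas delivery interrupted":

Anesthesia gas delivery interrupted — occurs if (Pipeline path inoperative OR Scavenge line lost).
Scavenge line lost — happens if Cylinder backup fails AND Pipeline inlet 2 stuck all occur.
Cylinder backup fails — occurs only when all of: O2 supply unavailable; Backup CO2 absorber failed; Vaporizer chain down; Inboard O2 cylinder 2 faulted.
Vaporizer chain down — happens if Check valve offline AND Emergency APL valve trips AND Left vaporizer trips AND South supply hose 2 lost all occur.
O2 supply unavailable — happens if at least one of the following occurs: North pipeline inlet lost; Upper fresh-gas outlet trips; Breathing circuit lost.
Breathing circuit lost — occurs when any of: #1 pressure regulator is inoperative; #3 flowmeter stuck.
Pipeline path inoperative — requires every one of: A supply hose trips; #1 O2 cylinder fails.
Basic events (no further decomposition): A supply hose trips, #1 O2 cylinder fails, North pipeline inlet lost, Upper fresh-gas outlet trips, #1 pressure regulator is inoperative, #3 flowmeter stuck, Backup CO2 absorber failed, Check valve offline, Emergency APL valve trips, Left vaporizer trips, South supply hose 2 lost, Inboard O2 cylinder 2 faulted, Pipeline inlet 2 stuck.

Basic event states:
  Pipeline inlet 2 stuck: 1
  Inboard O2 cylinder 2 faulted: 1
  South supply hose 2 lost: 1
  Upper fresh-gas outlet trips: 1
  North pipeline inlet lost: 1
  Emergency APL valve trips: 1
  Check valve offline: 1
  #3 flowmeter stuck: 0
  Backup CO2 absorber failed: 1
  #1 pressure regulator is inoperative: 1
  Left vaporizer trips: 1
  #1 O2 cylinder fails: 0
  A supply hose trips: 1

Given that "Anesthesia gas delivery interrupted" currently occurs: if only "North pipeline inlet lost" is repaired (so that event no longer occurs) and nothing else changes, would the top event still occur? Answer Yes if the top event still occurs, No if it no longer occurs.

Yes

Counterfactual: set "North pipeline inlet lost" to not occurred.
Pipeline path inoperative [AND]: A supply hose trips=occurs, #1 O2 cylinder fails=not → not all inputs occur → does not occur.
Breathing circuit lost [OR]: #1 pressure regulator is inoperative=occurs, #3 flowmeter stuck=not → at least one input occurs → occurs.
O2 supply unavailable [OR]: North pipeline inlet lost=not, Upper fresh-gas outlet trips=occurs, Breathing circuit lost=occurs → at least one input occurs → occurs.
Vaporizer chain down [AND]: Check valve offline=occurs, Emergency APL valve trips=occurs, Left vaporizer trips=occurs, South supply hose 2 lost=occurs → all inputs occur → occurs.
Cylinder backup fails [AND]: O2 supply unavailable=occurs, Backup CO2 absorber failed=occurs, Vaporizer chain down=occurs, Inboard O2 cylinder 2 faulted=occurs → all inputs occur → occurs.
Scavenge line lost [AND]: Cylinder backup fails=occurs, Pipeline inlet 2 stuck=occurs → all inputs occur → occurs.
Anesthesia gas delivery interrupted [OR]: Pipeline path inoperative=not, Scavenge line lost=occurs → at least one input occurs → occurs.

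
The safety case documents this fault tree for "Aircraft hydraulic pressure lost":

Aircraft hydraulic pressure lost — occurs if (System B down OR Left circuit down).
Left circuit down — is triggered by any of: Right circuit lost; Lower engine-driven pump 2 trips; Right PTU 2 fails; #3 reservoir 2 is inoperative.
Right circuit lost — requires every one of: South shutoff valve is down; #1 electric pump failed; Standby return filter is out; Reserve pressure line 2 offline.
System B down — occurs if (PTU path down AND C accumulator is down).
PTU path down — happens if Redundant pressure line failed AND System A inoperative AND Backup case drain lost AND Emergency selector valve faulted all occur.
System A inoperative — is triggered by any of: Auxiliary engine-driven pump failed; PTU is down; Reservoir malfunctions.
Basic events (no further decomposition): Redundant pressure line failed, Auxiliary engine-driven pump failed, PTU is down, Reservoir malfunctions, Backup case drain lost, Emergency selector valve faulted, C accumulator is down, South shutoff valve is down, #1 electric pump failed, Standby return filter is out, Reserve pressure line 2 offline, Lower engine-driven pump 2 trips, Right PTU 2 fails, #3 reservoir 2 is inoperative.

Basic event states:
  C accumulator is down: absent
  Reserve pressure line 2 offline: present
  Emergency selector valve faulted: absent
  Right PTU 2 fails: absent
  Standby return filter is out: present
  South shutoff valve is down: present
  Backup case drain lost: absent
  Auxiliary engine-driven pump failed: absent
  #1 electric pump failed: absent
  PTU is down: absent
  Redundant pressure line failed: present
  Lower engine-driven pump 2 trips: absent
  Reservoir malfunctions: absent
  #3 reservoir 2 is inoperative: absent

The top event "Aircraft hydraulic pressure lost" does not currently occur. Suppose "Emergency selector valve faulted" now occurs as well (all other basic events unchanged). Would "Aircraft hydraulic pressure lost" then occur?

Counterfactual: set "Emergency selector valve faulted" to occurred.
System A inoperative [OR]: Auxiliary engine-driven pump failed=not, PTU is down=not, Reservoir malfunctions=not → no input occurs → does not occur.
PTU path down [AND]: Redundant pressure line failed=occurs, System A inoperative=not, Backup case drain lost=not, Emergency selector valve faulted=occurs → not all inputs occur → does not occur.
System B down [AND]: PTU path down=not, C accumulator is down=not → not all inputs occur → does not occur.
Right circuit lost [AND]: South shutoff valve is down=occurs, #1 electric pump failed=not, Standby return filter is out=occurs, Reserve pressure line 2 offline=occurs → not all inputs occur → does not occur.
Left circuit down [OR]: Right circuit lost=not, Lower engine-driven pump 2 trips=not, Right PTU 2 fails=not, #3 reservoir 2 is inoperative=not → no input occurs → does not occur.
Aircraft hydraulic pressure lost [OR]: System B down=not, Left circuit down=not → no input occurs → does not occur.

No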